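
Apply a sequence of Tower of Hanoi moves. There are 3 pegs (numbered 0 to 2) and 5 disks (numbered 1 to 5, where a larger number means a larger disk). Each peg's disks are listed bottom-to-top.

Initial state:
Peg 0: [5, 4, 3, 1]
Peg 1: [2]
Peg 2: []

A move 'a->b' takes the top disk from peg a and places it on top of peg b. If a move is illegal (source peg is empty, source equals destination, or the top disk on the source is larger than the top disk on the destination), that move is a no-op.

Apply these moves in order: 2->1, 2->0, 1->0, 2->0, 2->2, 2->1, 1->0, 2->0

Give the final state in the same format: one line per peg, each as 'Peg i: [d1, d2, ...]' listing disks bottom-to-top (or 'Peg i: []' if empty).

Answer: Peg 0: [5, 4, 3, 1]
Peg 1: [2]
Peg 2: []

Derivation:
After move 1 (2->1):
Peg 0: [5, 4, 3, 1]
Peg 1: [2]
Peg 2: []

After move 2 (2->0):
Peg 0: [5, 4, 3, 1]
Peg 1: [2]
Peg 2: []

After move 3 (1->0):
Peg 0: [5, 4, 3, 1]
Peg 1: [2]
Peg 2: []

After move 4 (2->0):
Peg 0: [5, 4, 3, 1]
Peg 1: [2]
Peg 2: []

After move 5 (2->2):
Peg 0: [5, 4, 3, 1]
Peg 1: [2]
Peg 2: []

After move 6 (2->1):
Peg 0: [5, 4, 3, 1]
Peg 1: [2]
Peg 2: []

After move 7 (1->0):
Peg 0: [5, 4, 3, 1]
Peg 1: [2]
Peg 2: []

After move 8 (2->0):
Peg 0: [5, 4, 3, 1]
Peg 1: [2]
Peg 2: []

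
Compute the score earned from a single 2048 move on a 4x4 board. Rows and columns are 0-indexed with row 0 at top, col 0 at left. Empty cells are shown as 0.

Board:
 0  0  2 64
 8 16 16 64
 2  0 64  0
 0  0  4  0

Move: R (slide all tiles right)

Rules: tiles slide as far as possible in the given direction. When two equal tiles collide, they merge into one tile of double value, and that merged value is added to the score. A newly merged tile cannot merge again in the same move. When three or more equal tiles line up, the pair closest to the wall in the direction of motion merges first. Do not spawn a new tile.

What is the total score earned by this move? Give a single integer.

Answer: 32

Derivation:
Slide right:
row 0: [0, 0, 2, 64] -> [0, 0, 2, 64]  score +0 (running 0)
row 1: [8, 16, 16, 64] -> [0, 8, 32, 64]  score +32 (running 32)
row 2: [2, 0, 64, 0] -> [0, 0, 2, 64]  score +0 (running 32)
row 3: [0, 0, 4, 0] -> [0, 0, 0, 4]  score +0 (running 32)
Board after move:
 0  0  2 64
 0  8 32 64
 0  0  2 64
 0  0  0  4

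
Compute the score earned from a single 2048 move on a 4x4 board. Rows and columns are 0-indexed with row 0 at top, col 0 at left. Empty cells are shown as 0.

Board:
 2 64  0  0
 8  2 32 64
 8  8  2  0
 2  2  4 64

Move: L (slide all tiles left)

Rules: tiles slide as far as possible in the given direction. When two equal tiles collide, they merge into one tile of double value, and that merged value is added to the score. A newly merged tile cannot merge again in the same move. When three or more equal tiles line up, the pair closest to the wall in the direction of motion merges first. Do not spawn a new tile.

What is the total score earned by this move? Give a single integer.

Slide left:
row 0: [2, 64, 0, 0] -> [2, 64, 0, 0]  score +0 (running 0)
row 1: [8, 2, 32, 64] -> [8, 2, 32, 64]  score +0 (running 0)
row 2: [8, 8, 2, 0] -> [16, 2, 0, 0]  score +16 (running 16)
row 3: [2, 2, 4, 64] -> [4, 4, 64, 0]  score +4 (running 20)
Board after move:
 2 64  0  0
 8  2 32 64
16  2  0  0
 4  4 64  0

Answer: 20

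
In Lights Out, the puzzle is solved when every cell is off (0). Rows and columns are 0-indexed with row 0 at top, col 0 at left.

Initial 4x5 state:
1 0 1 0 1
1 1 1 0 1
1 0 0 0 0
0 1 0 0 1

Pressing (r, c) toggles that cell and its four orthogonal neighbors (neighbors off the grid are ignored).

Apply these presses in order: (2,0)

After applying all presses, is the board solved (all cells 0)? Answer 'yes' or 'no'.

Answer: no

Derivation:
After press 1 at (2,0):
1 0 1 0 1
0 1 1 0 1
0 1 0 0 0
1 1 0 0 1

Lights still on: 10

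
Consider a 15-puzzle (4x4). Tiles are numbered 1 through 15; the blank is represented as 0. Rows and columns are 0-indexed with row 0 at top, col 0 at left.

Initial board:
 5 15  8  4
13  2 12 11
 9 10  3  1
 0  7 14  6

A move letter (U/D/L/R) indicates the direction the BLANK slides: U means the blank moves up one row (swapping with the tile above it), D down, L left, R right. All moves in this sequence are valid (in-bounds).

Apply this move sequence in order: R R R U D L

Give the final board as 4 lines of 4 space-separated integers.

Answer:  5 15  8  4
13  2 12 11
 9 10  3  1
 7 14  0  6

Derivation:
After move 1 (R):
 5 15  8  4
13  2 12 11
 9 10  3  1
 7  0 14  6

After move 2 (R):
 5 15  8  4
13  2 12 11
 9 10  3  1
 7 14  0  6

After move 3 (R):
 5 15  8  4
13  2 12 11
 9 10  3  1
 7 14  6  0

After move 4 (U):
 5 15  8  4
13  2 12 11
 9 10  3  0
 7 14  6  1

After move 5 (D):
 5 15  8  4
13  2 12 11
 9 10  3  1
 7 14  6  0

After move 6 (L):
 5 15  8  4
13  2 12 11
 9 10  3  1
 7 14  0  6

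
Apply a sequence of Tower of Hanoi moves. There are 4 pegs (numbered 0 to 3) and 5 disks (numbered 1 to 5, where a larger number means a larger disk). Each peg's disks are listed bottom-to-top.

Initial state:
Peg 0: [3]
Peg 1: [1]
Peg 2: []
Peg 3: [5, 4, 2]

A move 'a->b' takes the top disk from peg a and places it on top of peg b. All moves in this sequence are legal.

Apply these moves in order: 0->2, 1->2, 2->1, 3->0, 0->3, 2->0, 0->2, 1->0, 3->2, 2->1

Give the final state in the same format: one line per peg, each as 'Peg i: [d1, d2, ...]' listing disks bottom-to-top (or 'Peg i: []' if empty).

After move 1 (0->2):
Peg 0: []
Peg 1: [1]
Peg 2: [3]
Peg 3: [5, 4, 2]

After move 2 (1->2):
Peg 0: []
Peg 1: []
Peg 2: [3, 1]
Peg 3: [5, 4, 2]

After move 3 (2->1):
Peg 0: []
Peg 1: [1]
Peg 2: [3]
Peg 3: [5, 4, 2]

After move 4 (3->0):
Peg 0: [2]
Peg 1: [1]
Peg 2: [3]
Peg 3: [5, 4]

After move 5 (0->3):
Peg 0: []
Peg 1: [1]
Peg 2: [3]
Peg 3: [5, 4, 2]

After move 6 (2->0):
Peg 0: [3]
Peg 1: [1]
Peg 2: []
Peg 3: [5, 4, 2]

After move 7 (0->2):
Peg 0: []
Peg 1: [1]
Peg 2: [3]
Peg 3: [5, 4, 2]

After move 8 (1->0):
Peg 0: [1]
Peg 1: []
Peg 2: [3]
Peg 3: [5, 4, 2]

After move 9 (3->2):
Peg 0: [1]
Peg 1: []
Peg 2: [3, 2]
Peg 3: [5, 4]

After move 10 (2->1):
Peg 0: [1]
Peg 1: [2]
Peg 2: [3]
Peg 3: [5, 4]

Answer: Peg 0: [1]
Peg 1: [2]
Peg 2: [3]
Peg 3: [5, 4]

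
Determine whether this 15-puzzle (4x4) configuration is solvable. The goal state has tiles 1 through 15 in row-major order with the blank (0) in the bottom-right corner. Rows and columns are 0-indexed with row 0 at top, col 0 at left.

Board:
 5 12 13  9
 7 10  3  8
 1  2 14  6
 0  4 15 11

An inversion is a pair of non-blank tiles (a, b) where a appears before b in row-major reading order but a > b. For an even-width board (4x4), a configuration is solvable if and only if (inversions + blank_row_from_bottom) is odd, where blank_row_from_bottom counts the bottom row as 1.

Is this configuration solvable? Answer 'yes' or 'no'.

Inversions: 53
Blank is in row 3 (0-indexed from top), which is row 1 counting from the bottom (bottom = 1).
53 + 1 = 54, which is even, so the puzzle is not solvable.

Answer: no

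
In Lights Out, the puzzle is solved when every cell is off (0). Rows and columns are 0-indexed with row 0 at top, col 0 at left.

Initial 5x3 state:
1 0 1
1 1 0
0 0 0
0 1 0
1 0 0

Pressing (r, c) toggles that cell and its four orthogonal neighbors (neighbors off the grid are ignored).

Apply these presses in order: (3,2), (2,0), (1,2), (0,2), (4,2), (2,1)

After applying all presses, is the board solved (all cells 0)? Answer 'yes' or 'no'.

Answer: no

Derivation:
After press 1 at (3,2):
1 0 1
1 1 0
0 0 1
0 0 1
1 0 1

After press 2 at (2,0):
1 0 1
0 1 0
1 1 1
1 0 1
1 0 1

After press 3 at (1,2):
1 0 0
0 0 1
1 1 0
1 0 1
1 0 1

After press 4 at (0,2):
1 1 1
0 0 0
1 1 0
1 0 1
1 0 1

After press 5 at (4,2):
1 1 1
0 0 0
1 1 0
1 0 0
1 1 0

After press 6 at (2,1):
1 1 1
0 1 0
0 0 1
1 1 0
1 1 0

Lights still on: 9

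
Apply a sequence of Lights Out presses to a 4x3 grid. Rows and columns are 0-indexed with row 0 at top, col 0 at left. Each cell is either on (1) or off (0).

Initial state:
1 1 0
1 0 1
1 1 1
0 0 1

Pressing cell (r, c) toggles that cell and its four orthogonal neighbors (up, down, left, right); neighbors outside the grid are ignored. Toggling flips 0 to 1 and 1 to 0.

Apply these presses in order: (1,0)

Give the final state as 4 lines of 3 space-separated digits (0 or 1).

Answer: 0 1 0
0 1 1
0 1 1
0 0 1

Derivation:
After press 1 at (1,0):
0 1 0
0 1 1
0 1 1
0 0 1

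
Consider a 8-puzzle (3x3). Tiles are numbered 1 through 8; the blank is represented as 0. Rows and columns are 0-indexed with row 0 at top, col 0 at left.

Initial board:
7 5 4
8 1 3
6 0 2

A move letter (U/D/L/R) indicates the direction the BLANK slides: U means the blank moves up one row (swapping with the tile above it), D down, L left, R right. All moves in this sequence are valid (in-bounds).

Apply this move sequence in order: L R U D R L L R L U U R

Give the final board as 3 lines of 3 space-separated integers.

Answer: 5 0 4
7 1 3
8 6 2

Derivation:
After move 1 (L):
7 5 4
8 1 3
0 6 2

After move 2 (R):
7 5 4
8 1 3
6 0 2

After move 3 (U):
7 5 4
8 0 3
6 1 2

After move 4 (D):
7 5 4
8 1 3
6 0 2

After move 5 (R):
7 5 4
8 1 3
6 2 0

After move 6 (L):
7 5 4
8 1 3
6 0 2

After move 7 (L):
7 5 4
8 1 3
0 6 2

After move 8 (R):
7 5 4
8 1 3
6 0 2

After move 9 (L):
7 5 4
8 1 3
0 6 2

After move 10 (U):
7 5 4
0 1 3
8 6 2

After move 11 (U):
0 5 4
7 1 3
8 6 2

After move 12 (R):
5 0 4
7 1 3
8 6 2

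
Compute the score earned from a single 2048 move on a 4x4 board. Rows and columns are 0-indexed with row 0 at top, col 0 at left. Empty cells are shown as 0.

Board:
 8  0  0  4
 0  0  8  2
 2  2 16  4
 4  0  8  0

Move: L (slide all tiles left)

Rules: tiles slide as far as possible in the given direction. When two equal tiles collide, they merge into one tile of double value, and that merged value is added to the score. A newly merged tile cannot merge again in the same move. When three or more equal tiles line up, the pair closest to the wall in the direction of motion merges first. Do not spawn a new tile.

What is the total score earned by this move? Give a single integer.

Answer: 4

Derivation:
Slide left:
row 0: [8, 0, 0, 4] -> [8, 4, 0, 0]  score +0 (running 0)
row 1: [0, 0, 8, 2] -> [8, 2, 0, 0]  score +0 (running 0)
row 2: [2, 2, 16, 4] -> [4, 16, 4, 0]  score +4 (running 4)
row 3: [4, 0, 8, 0] -> [4, 8, 0, 0]  score +0 (running 4)
Board after move:
 8  4  0  0
 8  2  0  0
 4 16  4  0
 4  8  0  0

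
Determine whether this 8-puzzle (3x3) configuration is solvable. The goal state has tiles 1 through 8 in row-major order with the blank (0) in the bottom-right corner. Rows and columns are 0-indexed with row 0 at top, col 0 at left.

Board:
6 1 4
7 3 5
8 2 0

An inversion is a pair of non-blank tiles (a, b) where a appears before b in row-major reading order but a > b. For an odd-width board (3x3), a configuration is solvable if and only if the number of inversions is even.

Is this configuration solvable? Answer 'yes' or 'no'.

Answer: no

Derivation:
Inversions (pairs i<j in row-major order where tile[i] > tile[j] > 0): 13
13 is odd, so the puzzle is not solvable.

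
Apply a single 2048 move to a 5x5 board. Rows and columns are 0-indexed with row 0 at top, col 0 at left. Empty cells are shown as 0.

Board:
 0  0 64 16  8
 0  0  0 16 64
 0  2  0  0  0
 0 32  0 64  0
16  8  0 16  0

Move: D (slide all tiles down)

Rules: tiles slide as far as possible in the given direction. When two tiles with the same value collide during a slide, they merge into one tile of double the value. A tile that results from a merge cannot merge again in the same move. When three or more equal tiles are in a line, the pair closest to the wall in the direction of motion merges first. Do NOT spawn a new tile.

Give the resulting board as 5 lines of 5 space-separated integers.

Slide down:
col 0: [0, 0, 0, 0, 16] -> [0, 0, 0, 0, 16]
col 1: [0, 0, 2, 32, 8] -> [0, 0, 2, 32, 8]
col 2: [64, 0, 0, 0, 0] -> [0, 0, 0, 0, 64]
col 3: [16, 16, 0, 64, 16] -> [0, 0, 32, 64, 16]
col 4: [8, 64, 0, 0, 0] -> [0, 0, 0, 8, 64]

Answer:  0  0  0  0  0
 0  0  0  0  0
 0  2  0 32  0
 0 32  0 64  8
16  8 64 16 64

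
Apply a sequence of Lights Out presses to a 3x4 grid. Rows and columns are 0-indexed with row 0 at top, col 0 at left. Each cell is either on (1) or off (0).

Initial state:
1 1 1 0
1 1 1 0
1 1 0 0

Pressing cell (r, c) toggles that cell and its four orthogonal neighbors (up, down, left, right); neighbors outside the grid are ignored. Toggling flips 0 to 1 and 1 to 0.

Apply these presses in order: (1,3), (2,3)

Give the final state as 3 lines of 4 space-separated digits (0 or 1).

After press 1 at (1,3):
1 1 1 1
1 1 0 1
1 1 0 1

After press 2 at (2,3):
1 1 1 1
1 1 0 0
1 1 1 0

Answer: 1 1 1 1
1 1 0 0
1 1 1 0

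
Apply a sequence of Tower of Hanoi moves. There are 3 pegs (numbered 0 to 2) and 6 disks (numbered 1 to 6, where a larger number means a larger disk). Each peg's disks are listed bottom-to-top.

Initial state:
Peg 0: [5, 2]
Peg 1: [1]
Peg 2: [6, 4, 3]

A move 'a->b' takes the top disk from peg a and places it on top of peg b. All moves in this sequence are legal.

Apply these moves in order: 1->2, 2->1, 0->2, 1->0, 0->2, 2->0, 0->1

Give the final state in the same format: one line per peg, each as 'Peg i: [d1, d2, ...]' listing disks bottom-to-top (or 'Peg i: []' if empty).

Answer: Peg 0: [5]
Peg 1: [1]
Peg 2: [6, 4, 3, 2]

Derivation:
After move 1 (1->2):
Peg 0: [5, 2]
Peg 1: []
Peg 2: [6, 4, 3, 1]

After move 2 (2->1):
Peg 0: [5, 2]
Peg 1: [1]
Peg 2: [6, 4, 3]

After move 3 (0->2):
Peg 0: [5]
Peg 1: [1]
Peg 2: [6, 4, 3, 2]

After move 4 (1->0):
Peg 0: [5, 1]
Peg 1: []
Peg 2: [6, 4, 3, 2]

After move 5 (0->2):
Peg 0: [5]
Peg 1: []
Peg 2: [6, 4, 3, 2, 1]

After move 6 (2->0):
Peg 0: [5, 1]
Peg 1: []
Peg 2: [6, 4, 3, 2]

After move 7 (0->1):
Peg 0: [5]
Peg 1: [1]
Peg 2: [6, 4, 3, 2]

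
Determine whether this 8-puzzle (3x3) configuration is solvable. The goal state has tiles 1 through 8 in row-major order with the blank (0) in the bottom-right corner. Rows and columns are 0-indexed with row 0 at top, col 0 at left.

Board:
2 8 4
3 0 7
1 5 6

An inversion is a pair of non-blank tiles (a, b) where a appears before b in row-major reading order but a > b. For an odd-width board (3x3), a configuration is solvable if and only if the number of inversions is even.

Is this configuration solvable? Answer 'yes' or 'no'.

Inversions (pairs i<j in row-major order where tile[i] > tile[j] > 0): 13
13 is odd, so the puzzle is not solvable.

Answer: no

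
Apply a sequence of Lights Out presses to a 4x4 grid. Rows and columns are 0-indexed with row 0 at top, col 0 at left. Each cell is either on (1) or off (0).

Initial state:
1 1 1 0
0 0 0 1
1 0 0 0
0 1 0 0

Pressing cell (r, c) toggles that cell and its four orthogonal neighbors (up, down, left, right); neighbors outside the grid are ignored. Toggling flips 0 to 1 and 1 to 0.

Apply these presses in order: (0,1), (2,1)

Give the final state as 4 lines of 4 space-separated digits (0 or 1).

Answer: 0 0 0 0
0 0 0 1
0 1 1 0
0 0 0 0

Derivation:
After press 1 at (0,1):
0 0 0 0
0 1 0 1
1 0 0 0
0 1 0 0

After press 2 at (2,1):
0 0 0 0
0 0 0 1
0 1 1 0
0 0 0 0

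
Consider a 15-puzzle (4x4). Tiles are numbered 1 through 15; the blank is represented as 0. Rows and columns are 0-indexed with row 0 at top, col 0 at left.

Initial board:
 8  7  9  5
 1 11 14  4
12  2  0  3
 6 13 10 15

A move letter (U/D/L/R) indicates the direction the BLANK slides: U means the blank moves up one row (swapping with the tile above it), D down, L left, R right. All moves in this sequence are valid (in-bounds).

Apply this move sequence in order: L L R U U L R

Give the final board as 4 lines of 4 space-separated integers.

Answer:  8  0  9  5
 1  7 14  4
12 11  2  3
 6 13 10 15

Derivation:
After move 1 (L):
 8  7  9  5
 1 11 14  4
12  0  2  3
 6 13 10 15

After move 2 (L):
 8  7  9  5
 1 11 14  4
 0 12  2  3
 6 13 10 15

After move 3 (R):
 8  7  9  5
 1 11 14  4
12  0  2  3
 6 13 10 15

After move 4 (U):
 8  7  9  5
 1  0 14  4
12 11  2  3
 6 13 10 15

After move 5 (U):
 8  0  9  5
 1  7 14  4
12 11  2  3
 6 13 10 15

After move 6 (L):
 0  8  9  5
 1  7 14  4
12 11  2  3
 6 13 10 15

After move 7 (R):
 8  0  9  5
 1  7 14  4
12 11  2  3
 6 13 10 15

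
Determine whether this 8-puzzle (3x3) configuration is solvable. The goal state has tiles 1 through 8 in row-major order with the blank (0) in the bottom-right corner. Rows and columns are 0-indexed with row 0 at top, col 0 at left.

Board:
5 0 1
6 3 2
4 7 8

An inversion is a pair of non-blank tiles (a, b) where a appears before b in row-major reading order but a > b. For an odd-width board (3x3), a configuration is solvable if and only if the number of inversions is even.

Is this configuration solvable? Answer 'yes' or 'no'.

Inversions (pairs i<j in row-major order where tile[i] > tile[j] > 0): 8
8 is even, so the puzzle is solvable.

Answer: yes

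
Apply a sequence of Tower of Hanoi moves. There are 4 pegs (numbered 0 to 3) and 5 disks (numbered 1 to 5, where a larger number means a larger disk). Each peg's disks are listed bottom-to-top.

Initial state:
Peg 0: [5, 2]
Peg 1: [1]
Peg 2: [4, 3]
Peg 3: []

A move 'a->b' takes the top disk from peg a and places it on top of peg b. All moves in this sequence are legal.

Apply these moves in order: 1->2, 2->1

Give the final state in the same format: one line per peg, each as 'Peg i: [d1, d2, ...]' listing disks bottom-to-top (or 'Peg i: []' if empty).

After move 1 (1->2):
Peg 0: [5, 2]
Peg 1: []
Peg 2: [4, 3, 1]
Peg 3: []

After move 2 (2->1):
Peg 0: [5, 2]
Peg 1: [1]
Peg 2: [4, 3]
Peg 3: []

Answer: Peg 0: [5, 2]
Peg 1: [1]
Peg 2: [4, 3]
Peg 3: []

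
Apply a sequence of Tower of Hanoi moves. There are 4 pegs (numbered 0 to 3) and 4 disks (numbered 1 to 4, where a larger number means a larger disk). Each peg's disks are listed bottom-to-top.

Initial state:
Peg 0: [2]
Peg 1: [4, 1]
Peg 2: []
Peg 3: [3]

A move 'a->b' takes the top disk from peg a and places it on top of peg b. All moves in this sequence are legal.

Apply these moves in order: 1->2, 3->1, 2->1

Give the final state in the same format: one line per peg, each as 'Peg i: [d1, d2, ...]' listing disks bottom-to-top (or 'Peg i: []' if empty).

After move 1 (1->2):
Peg 0: [2]
Peg 1: [4]
Peg 2: [1]
Peg 3: [3]

After move 2 (3->1):
Peg 0: [2]
Peg 1: [4, 3]
Peg 2: [1]
Peg 3: []

After move 3 (2->1):
Peg 0: [2]
Peg 1: [4, 3, 1]
Peg 2: []
Peg 3: []

Answer: Peg 0: [2]
Peg 1: [4, 3, 1]
Peg 2: []
Peg 3: []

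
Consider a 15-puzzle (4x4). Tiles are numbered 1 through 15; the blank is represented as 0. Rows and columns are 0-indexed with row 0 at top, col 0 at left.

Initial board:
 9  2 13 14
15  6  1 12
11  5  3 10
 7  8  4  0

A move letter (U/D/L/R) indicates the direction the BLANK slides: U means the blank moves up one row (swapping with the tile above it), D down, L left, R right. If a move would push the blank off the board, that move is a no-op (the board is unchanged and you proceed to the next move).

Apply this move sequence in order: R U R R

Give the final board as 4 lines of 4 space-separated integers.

Answer:  9  2 13 14
15  6  1 12
11  5  3  0
 7  8  4 10

Derivation:
After move 1 (R):
 9  2 13 14
15  6  1 12
11  5  3 10
 7  8  4  0

After move 2 (U):
 9  2 13 14
15  6  1 12
11  5  3  0
 7  8  4 10

After move 3 (R):
 9  2 13 14
15  6  1 12
11  5  3  0
 7  8  4 10

After move 4 (R):
 9  2 13 14
15  6  1 12
11  5  3  0
 7  8  4 10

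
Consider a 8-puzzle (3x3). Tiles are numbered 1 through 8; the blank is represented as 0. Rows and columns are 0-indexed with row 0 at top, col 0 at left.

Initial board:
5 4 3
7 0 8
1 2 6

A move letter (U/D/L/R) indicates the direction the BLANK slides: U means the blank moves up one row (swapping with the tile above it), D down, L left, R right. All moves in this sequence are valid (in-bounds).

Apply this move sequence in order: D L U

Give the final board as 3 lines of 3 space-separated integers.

After move 1 (D):
5 4 3
7 2 8
1 0 6

After move 2 (L):
5 4 3
7 2 8
0 1 6

After move 3 (U):
5 4 3
0 2 8
7 1 6

Answer: 5 4 3
0 2 8
7 1 6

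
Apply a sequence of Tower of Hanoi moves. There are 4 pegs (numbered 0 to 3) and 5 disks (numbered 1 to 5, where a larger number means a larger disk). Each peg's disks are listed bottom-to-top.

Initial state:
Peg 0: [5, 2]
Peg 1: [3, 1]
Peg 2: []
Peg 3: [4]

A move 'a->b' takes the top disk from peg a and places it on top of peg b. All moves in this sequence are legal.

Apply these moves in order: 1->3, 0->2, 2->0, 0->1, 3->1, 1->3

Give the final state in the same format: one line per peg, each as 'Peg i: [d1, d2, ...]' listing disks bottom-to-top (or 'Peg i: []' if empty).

After move 1 (1->3):
Peg 0: [5, 2]
Peg 1: [3]
Peg 2: []
Peg 3: [4, 1]

After move 2 (0->2):
Peg 0: [5]
Peg 1: [3]
Peg 2: [2]
Peg 3: [4, 1]

After move 3 (2->0):
Peg 0: [5, 2]
Peg 1: [3]
Peg 2: []
Peg 3: [4, 1]

After move 4 (0->1):
Peg 0: [5]
Peg 1: [3, 2]
Peg 2: []
Peg 3: [4, 1]

After move 5 (3->1):
Peg 0: [5]
Peg 1: [3, 2, 1]
Peg 2: []
Peg 3: [4]

After move 6 (1->3):
Peg 0: [5]
Peg 1: [3, 2]
Peg 2: []
Peg 3: [4, 1]

Answer: Peg 0: [5]
Peg 1: [3, 2]
Peg 2: []
Peg 3: [4, 1]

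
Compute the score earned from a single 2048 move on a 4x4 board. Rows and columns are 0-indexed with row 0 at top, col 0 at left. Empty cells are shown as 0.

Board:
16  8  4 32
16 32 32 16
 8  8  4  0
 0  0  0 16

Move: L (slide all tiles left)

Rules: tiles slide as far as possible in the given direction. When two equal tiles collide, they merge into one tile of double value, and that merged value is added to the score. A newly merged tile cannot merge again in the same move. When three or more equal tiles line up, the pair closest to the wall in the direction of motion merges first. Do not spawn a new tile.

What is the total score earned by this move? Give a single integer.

Answer: 80

Derivation:
Slide left:
row 0: [16, 8, 4, 32] -> [16, 8, 4, 32]  score +0 (running 0)
row 1: [16, 32, 32, 16] -> [16, 64, 16, 0]  score +64 (running 64)
row 2: [8, 8, 4, 0] -> [16, 4, 0, 0]  score +16 (running 80)
row 3: [0, 0, 0, 16] -> [16, 0, 0, 0]  score +0 (running 80)
Board after move:
16  8  4 32
16 64 16  0
16  4  0  0
16  0  0  0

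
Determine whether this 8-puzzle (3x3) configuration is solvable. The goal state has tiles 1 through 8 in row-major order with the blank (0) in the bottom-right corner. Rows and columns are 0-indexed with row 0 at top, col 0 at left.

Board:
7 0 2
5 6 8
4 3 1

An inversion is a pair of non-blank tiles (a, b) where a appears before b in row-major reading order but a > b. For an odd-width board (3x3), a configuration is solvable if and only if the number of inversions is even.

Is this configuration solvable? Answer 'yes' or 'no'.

Inversions (pairs i<j in row-major order where tile[i] > tile[j] > 0): 19
19 is odd, so the puzzle is not solvable.

Answer: no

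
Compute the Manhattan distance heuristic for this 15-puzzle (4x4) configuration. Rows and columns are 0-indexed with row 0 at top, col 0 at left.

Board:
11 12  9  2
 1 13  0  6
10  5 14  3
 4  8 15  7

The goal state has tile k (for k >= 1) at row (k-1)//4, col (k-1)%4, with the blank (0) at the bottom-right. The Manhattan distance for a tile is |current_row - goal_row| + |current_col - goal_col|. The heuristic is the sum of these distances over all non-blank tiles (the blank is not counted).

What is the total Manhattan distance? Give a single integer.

Tile 11: (0,0)->(2,2) = 4
Tile 12: (0,1)->(2,3) = 4
Tile 9: (0,2)->(2,0) = 4
Tile 2: (0,3)->(0,1) = 2
Tile 1: (1,0)->(0,0) = 1
Tile 13: (1,1)->(3,0) = 3
Tile 6: (1,3)->(1,1) = 2
Tile 10: (2,0)->(2,1) = 1
Tile 5: (2,1)->(1,0) = 2
Tile 14: (2,2)->(3,1) = 2
Tile 3: (2,3)->(0,2) = 3
Tile 4: (3,0)->(0,3) = 6
Tile 8: (3,1)->(1,3) = 4
Tile 15: (3,2)->(3,2) = 0
Tile 7: (3,3)->(1,2) = 3
Sum: 4 + 4 + 4 + 2 + 1 + 3 + 2 + 1 + 2 + 2 + 3 + 6 + 4 + 0 + 3 = 41

Answer: 41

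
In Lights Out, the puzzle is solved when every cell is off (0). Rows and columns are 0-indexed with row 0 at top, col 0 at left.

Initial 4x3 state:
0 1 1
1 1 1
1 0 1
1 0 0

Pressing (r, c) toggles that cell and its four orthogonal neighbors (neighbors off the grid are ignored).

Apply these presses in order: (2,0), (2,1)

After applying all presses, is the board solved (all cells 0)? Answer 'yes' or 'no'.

After press 1 at (2,0):
0 1 1
0 1 1
0 1 1
0 0 0

After press 2 at (2,1):
0 1 1
0 0 1
1 0 0
0 1 0

Lights still on: 5

Answer: no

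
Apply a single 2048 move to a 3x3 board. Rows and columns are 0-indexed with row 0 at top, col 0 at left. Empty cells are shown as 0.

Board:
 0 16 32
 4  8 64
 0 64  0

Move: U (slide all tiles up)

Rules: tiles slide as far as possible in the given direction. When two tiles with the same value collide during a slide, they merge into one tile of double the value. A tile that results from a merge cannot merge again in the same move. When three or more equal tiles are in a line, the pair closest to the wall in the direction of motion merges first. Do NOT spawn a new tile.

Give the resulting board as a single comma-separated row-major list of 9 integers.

Answer: 4, 16, 32, 0, 8, 64, 0, 64, 0

Derivation:
Slide up:
col 0: [0, 4, 0] -> [4, 0, 0]
col 1: [16, 8, 64] -> [16, 8, 64]
col 2: [32, 64, 0] -> [32, 64, 0]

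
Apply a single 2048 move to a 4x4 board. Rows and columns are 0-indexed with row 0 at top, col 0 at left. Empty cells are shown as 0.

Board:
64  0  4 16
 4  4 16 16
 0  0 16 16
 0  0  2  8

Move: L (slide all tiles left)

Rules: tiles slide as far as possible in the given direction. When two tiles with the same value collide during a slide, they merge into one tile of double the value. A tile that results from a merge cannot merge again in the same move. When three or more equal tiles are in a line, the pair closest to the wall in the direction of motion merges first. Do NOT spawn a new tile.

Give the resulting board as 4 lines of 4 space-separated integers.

Slide left:
row 0: [64, 0, 4, 16] -> [64, 4, 16, 0]
row 1: [4, 4, 16, 16] -> [8, 32, 0, 0]
row 2: [0, 0, 16, 16] -> [32, 0, 0, 0]
row 3: [0, 0, 2, 8] -> [2, 8, 0, 0]

Answer: 64  4 16  0
 8 32  0  0
32  0  0  0
 2  8  0  0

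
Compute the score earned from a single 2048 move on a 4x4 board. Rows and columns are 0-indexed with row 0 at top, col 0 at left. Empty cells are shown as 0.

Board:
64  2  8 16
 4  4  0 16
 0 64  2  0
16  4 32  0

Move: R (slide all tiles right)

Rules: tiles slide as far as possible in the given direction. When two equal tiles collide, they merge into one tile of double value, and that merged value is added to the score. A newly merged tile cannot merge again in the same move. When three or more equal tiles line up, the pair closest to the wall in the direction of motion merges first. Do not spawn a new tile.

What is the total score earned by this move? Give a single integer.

Answer: 8

Derivation:
Slide right:
row 0: [64, 2, 8, 16] -> [64, 2, 8, 16]  score +0 (running 0)
row 1: [4, 4, 0, 16] -> [0, 0, 8, 16]  score +8 (running 8)
row 2: [0, 64, 2, 0] -> [0, 0, 64, 2]  score +0 (running 8)
row 3: [16, 4, 32, 0] -> [0, 16, 4, 32]  score +0 (running 8)
Board after move:
64  2  8 16
 0  0  8 16
 0  0 64  2
 0 16  4 32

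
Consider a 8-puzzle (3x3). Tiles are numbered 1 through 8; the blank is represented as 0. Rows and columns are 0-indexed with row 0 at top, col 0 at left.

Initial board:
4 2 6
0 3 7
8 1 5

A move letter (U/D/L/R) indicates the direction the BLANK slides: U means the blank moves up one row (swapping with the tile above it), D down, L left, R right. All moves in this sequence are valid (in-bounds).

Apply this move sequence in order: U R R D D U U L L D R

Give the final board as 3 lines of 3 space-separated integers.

After move 1 (U):
0 2 6
4 3 7
8 1 5

After move 2 (R):
2 0 6
4 3 7
8 1 5

After move 3 (R):
2 6 0
4 3 7
8 1 5

After move 4 (D):
2 6 7
4 3 0
8 1 5

After move 5 (D):
2 6 7
4 3 5
8 1 0

After move 6 (U):
2 6 7
4 3 0
8 1 5

After move 7 (U):
2 6 0
4 3 7
8 1 5

After move 8 (L):
2 0 6
4 3 7
8 1 5

After move 9 (L):
0 2 6
4 3 7
8 1 5

After move 10 (D):
4 2 6
0 3 7
8 1 5

After move 11 (R):
4 2 6
3 0 7
8 1 5

Answer: 4 2 6
3 0 7
8 1 5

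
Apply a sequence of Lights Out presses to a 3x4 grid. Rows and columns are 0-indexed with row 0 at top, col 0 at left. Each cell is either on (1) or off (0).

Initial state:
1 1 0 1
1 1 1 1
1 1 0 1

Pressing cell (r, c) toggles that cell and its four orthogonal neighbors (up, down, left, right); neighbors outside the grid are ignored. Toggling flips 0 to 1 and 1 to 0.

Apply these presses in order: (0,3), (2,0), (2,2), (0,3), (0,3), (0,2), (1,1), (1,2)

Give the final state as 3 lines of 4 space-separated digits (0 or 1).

Answer: 1 1 1 1
1 1 1 1
0 0 0 0

Derivation:
After press 1 at (0,3):
1 1 1 0
1 1 1 0
1 1 0 1

After press 2 at (2,0):
1 1 1 0
0 1 1 0
0 0 0 1

After press 3 at (2,2):
1 1 1 0
0 1 0 0
0 1 1 0

After press 4 at (0,3):
1 1 0 1
0 1 0 1
0 1 1 0

After press 5 at (0,3):
1 1 1 0
0 1 0 0
0 1 1 0

After press 6 at (0,2):
1 0 0 1
0 1 1 0
0 1 1 0

After press 7 at (1,1):
1 1 0 1
1 0 0 0
0 0 1 0

After press 8 at (1,2):
1 1 1 1
1 1 1 1
0 0 0 0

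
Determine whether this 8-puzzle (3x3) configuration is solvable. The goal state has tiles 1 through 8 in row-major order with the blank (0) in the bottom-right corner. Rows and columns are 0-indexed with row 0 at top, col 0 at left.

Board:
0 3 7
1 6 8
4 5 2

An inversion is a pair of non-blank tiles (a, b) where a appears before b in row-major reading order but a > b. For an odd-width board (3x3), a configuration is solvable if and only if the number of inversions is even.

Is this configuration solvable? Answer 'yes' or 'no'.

Inversions (pairs i<j in row-major order where tile[i] > tile[j] > 0): 15
15 is odd, so the puzzle is not solvable.

Answer: no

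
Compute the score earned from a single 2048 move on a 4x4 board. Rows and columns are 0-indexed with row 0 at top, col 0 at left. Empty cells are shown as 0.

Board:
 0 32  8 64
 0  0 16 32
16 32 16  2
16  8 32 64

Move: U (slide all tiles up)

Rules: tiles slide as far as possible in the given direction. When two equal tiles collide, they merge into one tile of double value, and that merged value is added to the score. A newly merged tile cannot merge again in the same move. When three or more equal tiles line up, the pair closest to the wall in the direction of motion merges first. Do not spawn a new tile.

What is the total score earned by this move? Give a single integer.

Answer: 128

Derivation:
Slide up:
col 0: [0, 0, 16, 16] -> [32, 0, 0, 0]  score +32 (running 32)
col 1: [32, 0, 32, 8] -> [64, 8, 0, 0]  score +64 (running 96)
col 2: [8, 16, 16, 32] -> [8, 32, 32, 0]  score +32 (running 128)
col 3: [64, 32, 2, 64] -> [64, 32, 2, 64]  score +0 (running 128)
Board after move:
32 64  8 64
 0  8 32 32
 0  0 32  2
 0  0  0 64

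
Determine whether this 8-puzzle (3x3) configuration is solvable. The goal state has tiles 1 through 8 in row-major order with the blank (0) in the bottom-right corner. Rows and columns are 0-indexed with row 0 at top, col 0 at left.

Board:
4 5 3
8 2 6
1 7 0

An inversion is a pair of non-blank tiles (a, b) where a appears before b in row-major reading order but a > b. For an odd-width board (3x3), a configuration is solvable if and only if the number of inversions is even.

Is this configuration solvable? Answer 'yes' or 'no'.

Answer: yes

Derivation:
Inversions (pairs i<j in row-major order where tile[i] > tile[j] > 0): 14
14 is even, so the puzzle is solvable.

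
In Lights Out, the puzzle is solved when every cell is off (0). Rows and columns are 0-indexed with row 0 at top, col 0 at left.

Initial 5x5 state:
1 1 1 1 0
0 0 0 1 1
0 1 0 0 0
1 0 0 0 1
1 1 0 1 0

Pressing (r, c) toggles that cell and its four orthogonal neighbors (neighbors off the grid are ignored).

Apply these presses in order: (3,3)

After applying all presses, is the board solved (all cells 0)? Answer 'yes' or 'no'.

Answer: no

Derivation:
After press 1 at (3,3):
1 1 1 1 0
0 0 0 1 1
0 1 0 1 0
1 0 1 1 0
1 1 0 0 0

Lights still on: 13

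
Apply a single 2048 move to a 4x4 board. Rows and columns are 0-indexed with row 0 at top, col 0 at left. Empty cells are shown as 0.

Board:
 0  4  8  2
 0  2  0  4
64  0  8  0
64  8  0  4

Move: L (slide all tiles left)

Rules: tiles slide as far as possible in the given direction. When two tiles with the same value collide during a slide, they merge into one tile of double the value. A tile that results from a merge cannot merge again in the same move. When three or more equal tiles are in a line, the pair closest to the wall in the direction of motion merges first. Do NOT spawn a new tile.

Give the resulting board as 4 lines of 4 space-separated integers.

Answer:  4  8  2  0
 2  4  0  0
64  8  0  0
64  8  4  0

Derivation:
Slide left:
row 0: [0, 4, 8, 2] -> [4, 8, 2, 0]
row 1: [0, 2, 0, 4] -> [2, 4, 0, 0]
row 2: [64, 0, 8, 0] -> [64, 8, 0, 0]
row 3: [64, 8, 0, 4] -> [64, 8, 4, 0]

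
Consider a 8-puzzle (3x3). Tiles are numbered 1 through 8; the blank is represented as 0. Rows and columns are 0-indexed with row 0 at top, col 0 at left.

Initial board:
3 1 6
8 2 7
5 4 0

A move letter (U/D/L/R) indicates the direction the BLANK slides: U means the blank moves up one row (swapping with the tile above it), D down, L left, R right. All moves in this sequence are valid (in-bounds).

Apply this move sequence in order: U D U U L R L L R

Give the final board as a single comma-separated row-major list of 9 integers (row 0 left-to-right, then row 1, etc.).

Answer: 3, 0, 1, 8, 2, 6, 5, 4, 7

Derivation:
After move 1 (U):
3 1 6
8 2 0
5 4 7

After move 2 (D):
3 1 6
8 2 7
5 4 0

After move 3 (U):
3 1 6
8 2 0
5 4 7

After move 4 (U):
3 1 0
8 2 6
5 4 7

After move 5 (L):
3 0 1
8 2 6
5 4 7

After move 6 (R):
3 1 0
8 2 6
5 4 7

After move 7 (L):
3 0 1
8 2 6
5 4 7

After move 8 (L):
0 3 1
8 2 6
5 4 7

After move 9 (R):
3 0 1
8 2 6
5 4 7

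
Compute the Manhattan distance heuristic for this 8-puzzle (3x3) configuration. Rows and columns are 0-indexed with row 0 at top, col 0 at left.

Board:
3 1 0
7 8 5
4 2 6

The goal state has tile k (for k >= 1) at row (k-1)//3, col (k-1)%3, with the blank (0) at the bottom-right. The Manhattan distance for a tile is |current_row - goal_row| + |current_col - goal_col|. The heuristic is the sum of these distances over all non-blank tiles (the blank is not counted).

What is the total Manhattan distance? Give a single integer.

Tile 3: (0,0)->(0,2) = 2
Tile 1: (0,1)->(0,0) = 1
Tile 7: (1,0)->(2,0) = 1
Tile 8: (1,1)->(2,1) = 1
Tile 5: (1,2)->(1,1) = 1
Tile 4: (2,0)->(1,0) = 1
Tile 2: (2,1)->(0,1) = 2
Tile 6: (2,2)->(1,2) = 1
Sum: 2 + 1 + 1 + 1 + 1 + 1 + 2 + 1 = 10

Answer: 10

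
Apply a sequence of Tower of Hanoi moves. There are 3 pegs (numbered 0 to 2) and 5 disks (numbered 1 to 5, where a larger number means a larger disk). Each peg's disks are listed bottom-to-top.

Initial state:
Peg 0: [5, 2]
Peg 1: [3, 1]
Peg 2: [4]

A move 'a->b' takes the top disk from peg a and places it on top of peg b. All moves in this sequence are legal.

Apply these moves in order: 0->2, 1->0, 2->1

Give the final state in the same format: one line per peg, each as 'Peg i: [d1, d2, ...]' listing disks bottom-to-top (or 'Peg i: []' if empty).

After move 1 (0->2):
Peg 0: [5]
Peg 1: [3, 1]
Peg 2: [4, 2]

After move 2 (1->0):
Peg 0: [5, 1]
Peg 1: [3]
Peg 2: [4, 2]

After move 3 (2->1):
Peg 0: [5, 1]
Peg 1: [3, 2]
Peg 2: [4]

Answer: Peg 0: [5, 1]
Peg 1: [3, 2]
Peg 2: [4]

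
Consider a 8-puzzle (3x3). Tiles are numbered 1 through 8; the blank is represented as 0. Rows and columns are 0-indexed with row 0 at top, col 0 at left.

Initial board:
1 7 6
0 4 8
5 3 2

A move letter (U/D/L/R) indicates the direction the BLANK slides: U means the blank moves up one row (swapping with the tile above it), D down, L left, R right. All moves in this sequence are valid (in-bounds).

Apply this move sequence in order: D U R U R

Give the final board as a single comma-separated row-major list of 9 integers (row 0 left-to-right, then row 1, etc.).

Answer: 1, 6, 0, 4, 7, 8, 5, 3, 2

Derivation:
After move 1 (D):
1 7 6
5 4 8
0 3 2

After move 2 (U):
1 7 6
0 4 8
5 3 2

After move 3 (R):
1 7 6
4 0 8
5 3 2

After move 4 (U):
1 0 6
4 7 8
5 3 2

After move 5 (R):
1 6 0
4 7 8
5 3 2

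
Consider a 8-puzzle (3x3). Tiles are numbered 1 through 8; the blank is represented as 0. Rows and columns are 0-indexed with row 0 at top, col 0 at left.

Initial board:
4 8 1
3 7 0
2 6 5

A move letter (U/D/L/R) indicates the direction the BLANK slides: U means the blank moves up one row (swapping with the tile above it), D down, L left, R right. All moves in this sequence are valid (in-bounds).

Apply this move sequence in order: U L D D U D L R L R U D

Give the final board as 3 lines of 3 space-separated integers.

After move 1 (U):
4 8 0
3 7 1
2 6 5

After move 2 (L):
4 0 8
3 7 1
2 6 5

After move 3 (D):
4 7 8
3 0 1
2 6 5

After move 4 (D):
4 7 8
3 6 1
2 0 5

After move 5 (U):
4 7 8
3 0 1
2 6 5

After move 6 (D):
4 7 8
3 6 1
2 0 5

After move 7 (L):
4 7 8
3 6 1
0 2 5

After move 8 (R):
4 7 8
3 6 1
2 0 5

After move 9 (L):
4 7 8
3 6 1
0 2 5

After move 10 (R):
4 7 8
3 6 1
2 0 5

After move 11 (U):
4 7 8
3 0 1
2 6 5

After move 12 (D):
4 7 8
3 6 1
2 0 5

Answer: 4 7 8
3 6 1
2 0 5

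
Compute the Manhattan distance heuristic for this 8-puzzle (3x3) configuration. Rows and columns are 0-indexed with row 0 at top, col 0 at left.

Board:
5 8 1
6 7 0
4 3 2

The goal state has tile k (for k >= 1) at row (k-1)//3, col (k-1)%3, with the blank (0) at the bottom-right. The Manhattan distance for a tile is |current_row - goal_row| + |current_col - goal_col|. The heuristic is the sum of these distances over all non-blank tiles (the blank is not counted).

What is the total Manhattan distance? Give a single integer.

Tile 5: (0,0)->(1,1) = 2
Tile 8: (0,1)->(2,1) = 2
Tile 1: (0,2)->(0,0) = 2
Tile 6: (1,0)->(1,2) = 2
Tile 7: (1,1)->(2,0) = 2
Tile 4: (2,0)->(1,0) = 1
Tile 3: (2,1)->(0,2) = 3
Tile 2: (2,2)->(0,1) = 3
Sum: 2 + 2 + 2 + 2 + 2 + 1 + 3 + 3 = 17

Answer: 17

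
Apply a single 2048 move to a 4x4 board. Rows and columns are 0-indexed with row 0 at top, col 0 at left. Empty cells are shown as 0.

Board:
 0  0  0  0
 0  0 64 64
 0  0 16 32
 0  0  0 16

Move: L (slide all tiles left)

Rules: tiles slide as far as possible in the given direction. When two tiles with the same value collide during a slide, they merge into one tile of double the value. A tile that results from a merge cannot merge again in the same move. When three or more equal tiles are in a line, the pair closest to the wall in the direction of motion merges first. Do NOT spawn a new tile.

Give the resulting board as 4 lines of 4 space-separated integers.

Slide left:
row 0: [0, 0, 0, 0] -> [0, 0, 0, 0]
row 1: [0, 0, 64, 64] -> [128, 0, 0, 0]
row 2: [0, 0, 16, 32] -> [16, 32, 0, 0]
row 3: [0, 0, 0, 16] -> [16, 0, 0, 0]

Answer:   0   0   0   0
128   0   0   0
 16  32   0   0
 16   0   0   0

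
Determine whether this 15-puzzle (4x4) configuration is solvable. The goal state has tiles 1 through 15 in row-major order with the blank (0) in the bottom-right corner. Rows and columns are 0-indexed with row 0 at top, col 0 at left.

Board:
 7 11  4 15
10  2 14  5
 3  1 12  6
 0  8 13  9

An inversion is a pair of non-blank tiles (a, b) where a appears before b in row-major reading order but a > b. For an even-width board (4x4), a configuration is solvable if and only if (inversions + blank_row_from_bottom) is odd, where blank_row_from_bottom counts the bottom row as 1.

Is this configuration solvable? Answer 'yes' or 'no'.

Inversions: 52
Blank is in row 3 (0-indexed from top), which is row 1 counting from the bottom (bottom = 1).
52 + 1 = 53, which is odd, so the puzzle is solvable.

Answer: yes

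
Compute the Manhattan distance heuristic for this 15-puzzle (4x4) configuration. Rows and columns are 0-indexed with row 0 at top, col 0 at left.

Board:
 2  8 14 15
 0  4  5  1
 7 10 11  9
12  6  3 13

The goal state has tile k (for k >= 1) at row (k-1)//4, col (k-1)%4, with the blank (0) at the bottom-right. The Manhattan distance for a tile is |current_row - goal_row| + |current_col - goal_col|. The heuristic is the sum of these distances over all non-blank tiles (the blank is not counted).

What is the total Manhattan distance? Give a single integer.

Tile 2: (0,0)->(0,1) = 1
Tile 8: (0,1)->(1,3) = 3
Tile 14: (0,2)->(3,1) = 4
Tile 15: (0,3)->(3,2) = 4
Tile 4: (1,1)->(0,3) = 3
Tile 5: (1,2)->(1,0) = 2
Tile 1: (1,3)->(0,0) = 4
Tile 7: (2,0)->(1,2) = 3
Tile 10: (2,1)->(2,1) = 0
Tile 11: (2,2)->(2,2) = 0
Tile 9: (2,3)->(2,0) = 3
Tile 12: (3,0)->(2,3) = 4
Tile 6: (3,1)->(1,1) = 2
Tile 3: (3,2)->(0,2) = 3
Tile 13: (3,3)->(3,0) = 3
Sum: 1 + 3 + 4 + 4 + 3 + 2 + 4 + 3 + 0 + 0 + 3 + 4 + 2 + 3 + 3 = 39

Answer: 39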